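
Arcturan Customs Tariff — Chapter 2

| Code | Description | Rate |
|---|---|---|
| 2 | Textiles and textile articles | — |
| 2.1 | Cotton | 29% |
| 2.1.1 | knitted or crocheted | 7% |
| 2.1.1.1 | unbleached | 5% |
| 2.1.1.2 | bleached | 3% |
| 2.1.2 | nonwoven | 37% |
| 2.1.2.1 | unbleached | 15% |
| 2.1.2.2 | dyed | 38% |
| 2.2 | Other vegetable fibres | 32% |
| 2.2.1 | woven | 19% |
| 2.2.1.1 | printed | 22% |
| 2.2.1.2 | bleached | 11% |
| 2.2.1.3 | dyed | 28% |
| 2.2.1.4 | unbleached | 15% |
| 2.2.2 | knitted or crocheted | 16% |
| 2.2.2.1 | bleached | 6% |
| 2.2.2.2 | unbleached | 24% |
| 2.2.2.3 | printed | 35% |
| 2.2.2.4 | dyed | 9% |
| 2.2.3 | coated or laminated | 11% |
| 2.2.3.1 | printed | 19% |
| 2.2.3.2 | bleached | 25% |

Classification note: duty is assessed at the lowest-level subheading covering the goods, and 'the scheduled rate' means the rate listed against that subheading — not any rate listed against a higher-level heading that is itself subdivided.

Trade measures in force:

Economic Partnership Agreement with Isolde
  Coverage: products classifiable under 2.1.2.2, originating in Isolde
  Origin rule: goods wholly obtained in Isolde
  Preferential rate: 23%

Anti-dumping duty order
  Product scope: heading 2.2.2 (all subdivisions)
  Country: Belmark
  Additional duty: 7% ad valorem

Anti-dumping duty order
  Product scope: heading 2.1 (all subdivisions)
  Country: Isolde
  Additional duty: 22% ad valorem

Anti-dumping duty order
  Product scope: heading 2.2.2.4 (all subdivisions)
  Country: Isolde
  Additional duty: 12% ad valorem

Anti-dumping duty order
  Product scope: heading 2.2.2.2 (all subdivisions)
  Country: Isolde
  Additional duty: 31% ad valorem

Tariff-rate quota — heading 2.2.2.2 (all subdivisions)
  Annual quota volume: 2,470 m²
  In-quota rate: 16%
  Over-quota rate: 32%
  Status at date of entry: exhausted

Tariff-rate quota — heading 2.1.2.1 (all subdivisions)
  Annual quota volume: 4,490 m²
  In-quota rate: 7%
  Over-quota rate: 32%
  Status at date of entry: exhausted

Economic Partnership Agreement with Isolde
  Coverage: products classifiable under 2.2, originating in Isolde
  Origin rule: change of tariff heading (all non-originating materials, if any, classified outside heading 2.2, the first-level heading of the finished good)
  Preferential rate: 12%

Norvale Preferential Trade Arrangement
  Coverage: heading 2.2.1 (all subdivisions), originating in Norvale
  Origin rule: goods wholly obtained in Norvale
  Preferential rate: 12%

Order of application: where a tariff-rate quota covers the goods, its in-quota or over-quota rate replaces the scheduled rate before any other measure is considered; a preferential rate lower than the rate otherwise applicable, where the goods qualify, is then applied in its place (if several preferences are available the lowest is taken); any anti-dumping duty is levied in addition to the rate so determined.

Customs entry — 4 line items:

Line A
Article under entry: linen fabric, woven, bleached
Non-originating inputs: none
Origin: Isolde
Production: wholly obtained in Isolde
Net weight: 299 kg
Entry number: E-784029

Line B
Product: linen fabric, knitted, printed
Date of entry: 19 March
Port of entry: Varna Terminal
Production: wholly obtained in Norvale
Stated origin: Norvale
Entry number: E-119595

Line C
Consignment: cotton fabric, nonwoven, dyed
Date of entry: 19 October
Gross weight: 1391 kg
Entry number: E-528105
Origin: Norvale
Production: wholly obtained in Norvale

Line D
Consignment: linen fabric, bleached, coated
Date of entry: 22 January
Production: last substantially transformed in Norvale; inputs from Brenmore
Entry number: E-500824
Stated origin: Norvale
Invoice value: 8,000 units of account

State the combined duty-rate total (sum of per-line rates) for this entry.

Line A: linen → 2.2; woven → 2.2.1; bleached → 2.2.1.2. Scheduled 11%. Isolde agreement on 2.1.2.2: 2.2.1.2 not covered; Isolde agreement on 2.2: CTH met → 12% available; preference 12% not lower than 11% → no reduction. → 11%.
Line B: linen → 2.2; knitted → 2.2.2; printed → 2.2.2.3. Scheduled 35%. Norvale agreement on 2.2.1: 2.2.2.3 not covered. → 35%.
Line C: cotton → 2.1; nonwoven → 2.1.2; dyed → 2.1.2.2. Scheduled 38%. Norvale agreement on 2.2.1: 2.1.2.2 not covered. → 38%.
Line D: linen → 2.2; coated → 2.2.3; bleached → 2.2.3.2. Scheduled 25%. Norvale agreement on 2.2.1: 2.2.3.2 not covered. → 25%.
Sum: 11% + 35% + 38% + 25% = 109%.

109%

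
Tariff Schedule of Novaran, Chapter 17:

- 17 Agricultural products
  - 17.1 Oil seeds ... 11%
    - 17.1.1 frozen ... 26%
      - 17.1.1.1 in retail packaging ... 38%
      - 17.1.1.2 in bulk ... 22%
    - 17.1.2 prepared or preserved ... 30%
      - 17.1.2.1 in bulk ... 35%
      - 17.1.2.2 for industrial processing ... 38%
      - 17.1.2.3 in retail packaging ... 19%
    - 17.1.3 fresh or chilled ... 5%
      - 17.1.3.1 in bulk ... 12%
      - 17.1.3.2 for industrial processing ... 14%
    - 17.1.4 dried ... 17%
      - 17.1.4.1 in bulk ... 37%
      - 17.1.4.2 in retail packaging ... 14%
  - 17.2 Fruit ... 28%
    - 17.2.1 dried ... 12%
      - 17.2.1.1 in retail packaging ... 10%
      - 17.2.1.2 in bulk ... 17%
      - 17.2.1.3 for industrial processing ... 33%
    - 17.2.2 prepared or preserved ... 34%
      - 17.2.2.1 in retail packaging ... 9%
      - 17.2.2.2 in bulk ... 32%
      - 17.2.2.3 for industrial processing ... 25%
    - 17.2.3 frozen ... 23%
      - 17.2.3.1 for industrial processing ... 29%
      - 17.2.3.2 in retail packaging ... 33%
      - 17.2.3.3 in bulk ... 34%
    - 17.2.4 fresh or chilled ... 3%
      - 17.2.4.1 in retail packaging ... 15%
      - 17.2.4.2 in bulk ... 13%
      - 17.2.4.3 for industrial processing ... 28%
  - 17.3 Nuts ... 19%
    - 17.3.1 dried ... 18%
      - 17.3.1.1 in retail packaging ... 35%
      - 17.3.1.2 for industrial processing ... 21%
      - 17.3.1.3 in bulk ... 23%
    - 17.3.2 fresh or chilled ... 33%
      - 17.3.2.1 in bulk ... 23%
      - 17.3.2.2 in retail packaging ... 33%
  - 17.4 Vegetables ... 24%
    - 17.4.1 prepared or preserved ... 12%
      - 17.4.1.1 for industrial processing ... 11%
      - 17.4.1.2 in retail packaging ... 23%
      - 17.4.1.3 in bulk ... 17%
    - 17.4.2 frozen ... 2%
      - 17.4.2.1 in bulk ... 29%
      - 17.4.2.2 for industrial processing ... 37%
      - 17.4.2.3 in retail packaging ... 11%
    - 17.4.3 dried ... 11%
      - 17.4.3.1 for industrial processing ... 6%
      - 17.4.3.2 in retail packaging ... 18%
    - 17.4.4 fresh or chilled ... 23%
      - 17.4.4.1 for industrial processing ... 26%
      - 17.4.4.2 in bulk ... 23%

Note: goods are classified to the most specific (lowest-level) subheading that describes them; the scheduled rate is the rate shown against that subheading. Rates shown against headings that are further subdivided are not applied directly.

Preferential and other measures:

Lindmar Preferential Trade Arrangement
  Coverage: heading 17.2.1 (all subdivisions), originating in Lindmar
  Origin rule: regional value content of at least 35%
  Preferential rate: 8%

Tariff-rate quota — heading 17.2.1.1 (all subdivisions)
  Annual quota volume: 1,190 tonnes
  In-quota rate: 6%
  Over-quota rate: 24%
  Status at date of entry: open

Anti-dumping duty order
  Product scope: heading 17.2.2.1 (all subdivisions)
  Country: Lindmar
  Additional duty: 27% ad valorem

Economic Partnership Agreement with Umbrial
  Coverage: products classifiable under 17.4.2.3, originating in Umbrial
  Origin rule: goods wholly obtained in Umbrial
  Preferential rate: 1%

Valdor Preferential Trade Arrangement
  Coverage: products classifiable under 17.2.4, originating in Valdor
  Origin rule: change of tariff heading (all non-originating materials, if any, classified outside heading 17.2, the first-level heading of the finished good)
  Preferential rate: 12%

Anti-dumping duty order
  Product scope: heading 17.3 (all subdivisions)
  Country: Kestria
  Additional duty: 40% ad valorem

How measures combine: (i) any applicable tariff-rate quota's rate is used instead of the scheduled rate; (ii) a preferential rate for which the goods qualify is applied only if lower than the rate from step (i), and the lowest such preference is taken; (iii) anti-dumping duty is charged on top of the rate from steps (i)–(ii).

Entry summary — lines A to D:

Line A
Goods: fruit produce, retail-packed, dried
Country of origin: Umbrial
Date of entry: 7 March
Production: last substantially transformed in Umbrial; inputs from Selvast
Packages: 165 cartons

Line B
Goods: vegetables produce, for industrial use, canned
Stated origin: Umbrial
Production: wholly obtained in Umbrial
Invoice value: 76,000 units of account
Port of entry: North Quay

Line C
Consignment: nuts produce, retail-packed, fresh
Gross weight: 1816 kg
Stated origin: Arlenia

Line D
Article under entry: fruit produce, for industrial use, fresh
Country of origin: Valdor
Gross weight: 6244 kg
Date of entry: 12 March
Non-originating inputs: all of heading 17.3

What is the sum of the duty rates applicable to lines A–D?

Line A: fruit → 17.2; dried → 17.2.1; retail-packed → 17.2.1.1. Scheduled 10%. quota on 17.2.1.1 open → in-quota 6%; Umbrial agreement on 17.4.2.3: 17.2.1.1 not covered. → 6%.
Line B: vegetables → 17.4; canned → 17.4.1; for industrial use → 17.4.1.1. Scheduled 11%. Umbrial agreement on 17.4.2.3: 17.4.1.1 not covered. → 11%.
Line C: nuts → 17.3; fresh → 17.3.2; retail-packed → 17.3.2.2. Scheduled 33%. No special measure applies. → 33%.
Line D: fruit → 17.2; fresh → 17.2.4; for industrial use → 17.2.4.3. Scheduled 28%. Valdor agreement on 17.2.4: CTH met → 12% available; preferential 12%. → 12%.
Sum: 6% + 11% + 33% + 12% = 62%.

62%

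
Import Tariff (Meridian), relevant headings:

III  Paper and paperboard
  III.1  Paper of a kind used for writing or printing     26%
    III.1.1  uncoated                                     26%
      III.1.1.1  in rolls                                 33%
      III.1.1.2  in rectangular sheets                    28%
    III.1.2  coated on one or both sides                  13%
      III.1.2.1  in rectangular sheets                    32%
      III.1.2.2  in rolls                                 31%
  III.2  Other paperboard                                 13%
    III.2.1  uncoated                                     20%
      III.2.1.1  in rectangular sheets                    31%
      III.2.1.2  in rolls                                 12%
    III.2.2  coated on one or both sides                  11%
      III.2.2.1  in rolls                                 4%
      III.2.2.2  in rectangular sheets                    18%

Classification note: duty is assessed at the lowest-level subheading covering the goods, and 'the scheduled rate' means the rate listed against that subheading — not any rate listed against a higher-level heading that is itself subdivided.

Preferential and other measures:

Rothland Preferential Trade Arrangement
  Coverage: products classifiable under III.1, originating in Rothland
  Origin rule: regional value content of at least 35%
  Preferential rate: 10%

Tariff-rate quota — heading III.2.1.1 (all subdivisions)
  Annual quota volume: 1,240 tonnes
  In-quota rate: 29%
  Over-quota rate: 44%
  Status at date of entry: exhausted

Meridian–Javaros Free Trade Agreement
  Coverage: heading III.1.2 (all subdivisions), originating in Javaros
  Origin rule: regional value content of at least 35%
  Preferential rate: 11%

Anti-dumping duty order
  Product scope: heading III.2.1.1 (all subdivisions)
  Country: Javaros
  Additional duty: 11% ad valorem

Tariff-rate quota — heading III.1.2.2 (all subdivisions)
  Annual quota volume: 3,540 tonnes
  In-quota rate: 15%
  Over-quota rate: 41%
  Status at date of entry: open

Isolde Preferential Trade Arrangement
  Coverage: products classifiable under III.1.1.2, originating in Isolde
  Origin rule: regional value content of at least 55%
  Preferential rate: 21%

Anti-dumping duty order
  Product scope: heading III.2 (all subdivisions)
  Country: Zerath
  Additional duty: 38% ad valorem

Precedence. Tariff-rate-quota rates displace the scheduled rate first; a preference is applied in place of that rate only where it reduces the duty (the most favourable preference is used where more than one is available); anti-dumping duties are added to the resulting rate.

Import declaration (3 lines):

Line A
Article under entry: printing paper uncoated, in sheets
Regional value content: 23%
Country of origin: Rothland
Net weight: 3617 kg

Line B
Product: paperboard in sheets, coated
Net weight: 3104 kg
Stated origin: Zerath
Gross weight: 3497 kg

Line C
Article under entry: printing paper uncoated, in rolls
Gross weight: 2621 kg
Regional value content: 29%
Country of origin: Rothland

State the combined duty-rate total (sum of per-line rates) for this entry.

117%

Line A: printing paper → III.1; uncoated → III.1.1; in sheets → III.1.1.2. Scheduled 28%. Rothland agreement on III.1: RVC < 35%. → 28%.
Line B: paperboard → III.2; coated → III.2.2; in sheets → III.2.2.2. Scheduled 18%. anti-dumping (Zerath, III.2): +38%; total 18% + 38% = 56%. → 56%.
Line C: printing paper → III.1; uncoated → III.1.1; in rolls → III.1.1.1. Scheduled 33%. Rothland agreement on III.1: RVC < 35%. → 33%.
Sum: 28% + 56% + 33% = 117%.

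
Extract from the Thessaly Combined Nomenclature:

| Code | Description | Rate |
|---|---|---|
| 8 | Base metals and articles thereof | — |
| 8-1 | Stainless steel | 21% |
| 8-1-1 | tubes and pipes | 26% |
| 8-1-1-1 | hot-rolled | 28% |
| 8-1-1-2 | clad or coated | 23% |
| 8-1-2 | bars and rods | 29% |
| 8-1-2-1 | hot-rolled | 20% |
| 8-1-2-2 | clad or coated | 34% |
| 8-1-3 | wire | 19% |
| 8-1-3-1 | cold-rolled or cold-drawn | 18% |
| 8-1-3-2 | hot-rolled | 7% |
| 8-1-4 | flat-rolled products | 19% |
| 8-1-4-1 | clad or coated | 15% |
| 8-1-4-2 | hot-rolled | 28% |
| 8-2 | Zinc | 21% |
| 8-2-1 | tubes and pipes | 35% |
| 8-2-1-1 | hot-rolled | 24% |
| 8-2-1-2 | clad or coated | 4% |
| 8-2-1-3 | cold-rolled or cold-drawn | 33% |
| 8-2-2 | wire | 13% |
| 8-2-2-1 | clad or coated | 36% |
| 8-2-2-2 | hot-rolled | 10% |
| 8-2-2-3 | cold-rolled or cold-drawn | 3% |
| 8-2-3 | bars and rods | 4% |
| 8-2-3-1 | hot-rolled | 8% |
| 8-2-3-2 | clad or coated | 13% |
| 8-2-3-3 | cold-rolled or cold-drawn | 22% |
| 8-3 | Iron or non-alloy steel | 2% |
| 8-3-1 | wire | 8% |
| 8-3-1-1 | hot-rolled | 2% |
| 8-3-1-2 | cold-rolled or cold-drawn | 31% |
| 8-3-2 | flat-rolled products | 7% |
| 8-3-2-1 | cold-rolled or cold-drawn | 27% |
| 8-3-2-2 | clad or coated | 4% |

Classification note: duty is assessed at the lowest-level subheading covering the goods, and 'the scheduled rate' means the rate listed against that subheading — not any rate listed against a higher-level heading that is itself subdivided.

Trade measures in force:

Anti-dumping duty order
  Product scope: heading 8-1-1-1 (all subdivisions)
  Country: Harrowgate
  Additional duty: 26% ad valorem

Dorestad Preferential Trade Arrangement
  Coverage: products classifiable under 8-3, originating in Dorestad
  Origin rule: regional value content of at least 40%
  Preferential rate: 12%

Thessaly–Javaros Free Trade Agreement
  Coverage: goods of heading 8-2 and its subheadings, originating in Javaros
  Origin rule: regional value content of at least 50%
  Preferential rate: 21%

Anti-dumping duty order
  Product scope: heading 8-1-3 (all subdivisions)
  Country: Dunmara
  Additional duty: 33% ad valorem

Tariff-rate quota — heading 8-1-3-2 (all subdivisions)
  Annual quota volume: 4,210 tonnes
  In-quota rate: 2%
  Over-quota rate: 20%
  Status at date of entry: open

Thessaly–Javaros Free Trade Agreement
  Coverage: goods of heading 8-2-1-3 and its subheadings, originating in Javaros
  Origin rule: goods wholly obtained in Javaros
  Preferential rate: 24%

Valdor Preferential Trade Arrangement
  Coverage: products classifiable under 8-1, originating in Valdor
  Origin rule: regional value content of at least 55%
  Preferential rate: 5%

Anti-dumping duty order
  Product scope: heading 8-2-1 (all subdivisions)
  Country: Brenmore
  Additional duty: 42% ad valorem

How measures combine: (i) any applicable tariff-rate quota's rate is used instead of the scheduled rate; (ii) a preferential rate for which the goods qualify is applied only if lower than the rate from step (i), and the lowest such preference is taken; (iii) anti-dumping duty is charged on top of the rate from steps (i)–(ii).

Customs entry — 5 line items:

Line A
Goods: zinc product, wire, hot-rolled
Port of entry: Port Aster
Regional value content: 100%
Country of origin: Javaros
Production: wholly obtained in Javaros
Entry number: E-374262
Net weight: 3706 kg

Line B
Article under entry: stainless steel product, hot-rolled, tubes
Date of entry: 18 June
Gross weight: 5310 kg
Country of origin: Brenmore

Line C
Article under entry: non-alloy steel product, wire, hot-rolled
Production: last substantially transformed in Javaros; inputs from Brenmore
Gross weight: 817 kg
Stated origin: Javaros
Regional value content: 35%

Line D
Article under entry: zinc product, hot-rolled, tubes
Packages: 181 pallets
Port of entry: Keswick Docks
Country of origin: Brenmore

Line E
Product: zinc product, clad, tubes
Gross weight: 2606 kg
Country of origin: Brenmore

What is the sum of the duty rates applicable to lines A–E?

152%

Line A: zinc → 8-2; wire → 8-2-2; hot-rolled → 8-2-2-2. Scheduled 10%. Javaros agreement on 8-2: RVC ≥ 50% → 21% available; Javaros agreement on 8-2-1-3: 8-2-2-2 not covered; preference 21% not lower than 10% → no reduction. → 10%.
Line B: stainless steel → 8-1; tubes → 8-1-1; hot-rolled → 8-1-1-1. Scheduled 28%. No special measure applies. → 28%.
Line C: non-alloy steel → 8-3; wire → 8-3-1; hot-rolled → 8-3-1-1. Scheduled 2%. Javaros agreement on 8-2: 8-3-1-1 not covered; Javaros agreement on 8-2-1-3: 8-3-1-1 not covered. → 2%.
Line D: zinc → 8-2; tubes → 8-2-1; hot-rolled → 8-2-1-1. Scheduled 24%. anti-dumping (Brenmore, 8-2-1): +42%; total 24% + 42% = 66%. → 66%.
Line E: zinc → 8-2; tubes → 8-2-1; clad → 8-2-1-2. Scheduled 4%. anti-dumping (Brenmore, 8-2-1): +42%; total 4% + 42% = 46%. → 46%.
Sum: 10% + 28% + 2% + 66% + 46% = 152%.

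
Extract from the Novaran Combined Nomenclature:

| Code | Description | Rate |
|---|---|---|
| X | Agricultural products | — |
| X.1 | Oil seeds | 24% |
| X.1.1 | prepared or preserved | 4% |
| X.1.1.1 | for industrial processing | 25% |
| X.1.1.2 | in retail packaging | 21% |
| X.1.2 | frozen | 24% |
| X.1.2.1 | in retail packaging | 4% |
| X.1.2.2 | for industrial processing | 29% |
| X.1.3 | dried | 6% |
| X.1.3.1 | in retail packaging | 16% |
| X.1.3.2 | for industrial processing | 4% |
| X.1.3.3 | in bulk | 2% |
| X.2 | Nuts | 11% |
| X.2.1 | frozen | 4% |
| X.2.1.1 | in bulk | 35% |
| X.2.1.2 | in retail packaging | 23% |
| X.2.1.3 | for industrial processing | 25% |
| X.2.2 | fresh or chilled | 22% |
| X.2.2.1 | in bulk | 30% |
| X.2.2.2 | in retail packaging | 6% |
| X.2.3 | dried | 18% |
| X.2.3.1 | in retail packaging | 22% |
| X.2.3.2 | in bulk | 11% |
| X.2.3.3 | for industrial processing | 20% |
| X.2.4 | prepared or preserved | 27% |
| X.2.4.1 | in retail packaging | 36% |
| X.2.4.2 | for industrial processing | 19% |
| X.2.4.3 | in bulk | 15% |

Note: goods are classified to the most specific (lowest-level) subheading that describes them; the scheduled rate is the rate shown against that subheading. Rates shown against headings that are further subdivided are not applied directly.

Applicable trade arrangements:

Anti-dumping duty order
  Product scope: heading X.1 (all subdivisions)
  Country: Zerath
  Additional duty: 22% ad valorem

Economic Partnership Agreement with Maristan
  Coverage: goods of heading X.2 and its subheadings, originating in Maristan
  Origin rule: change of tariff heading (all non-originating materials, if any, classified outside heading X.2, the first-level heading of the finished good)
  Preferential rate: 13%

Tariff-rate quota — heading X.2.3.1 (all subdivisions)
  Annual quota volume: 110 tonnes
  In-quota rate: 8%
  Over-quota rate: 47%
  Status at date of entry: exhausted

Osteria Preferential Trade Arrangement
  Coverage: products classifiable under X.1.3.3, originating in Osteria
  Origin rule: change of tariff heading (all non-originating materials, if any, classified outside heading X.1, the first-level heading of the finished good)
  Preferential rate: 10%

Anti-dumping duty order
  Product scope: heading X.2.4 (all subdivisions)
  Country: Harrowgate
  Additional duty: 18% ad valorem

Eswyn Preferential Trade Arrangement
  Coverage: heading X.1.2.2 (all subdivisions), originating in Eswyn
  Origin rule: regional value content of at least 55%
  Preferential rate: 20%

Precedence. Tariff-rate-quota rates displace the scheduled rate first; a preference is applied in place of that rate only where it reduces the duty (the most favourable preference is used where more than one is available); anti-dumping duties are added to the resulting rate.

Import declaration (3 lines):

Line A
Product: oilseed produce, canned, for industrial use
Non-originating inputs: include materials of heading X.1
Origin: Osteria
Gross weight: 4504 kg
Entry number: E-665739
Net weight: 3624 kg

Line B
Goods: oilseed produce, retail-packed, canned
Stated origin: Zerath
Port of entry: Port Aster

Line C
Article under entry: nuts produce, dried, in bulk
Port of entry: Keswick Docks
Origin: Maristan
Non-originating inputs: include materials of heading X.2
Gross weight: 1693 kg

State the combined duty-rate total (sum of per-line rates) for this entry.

Line A: oilseed → X.1; canned → X.1.1; for industrial use → X.1.1.1. Scheduled 25%. Osteria agreement on X.1.3.3: X.1.1.1 not covered. → 25%.
Line B: oilseed → X.1; canned → X.1.1; retail-packed → X.1.1.2. Scheduled 21%. anti-dumping (Zerath, X.1): +22%; total 21% + 22% = 43%. → 43%.
Line C: nuts → X.2; dried → X.2.3; in bulk → X.2.3.2. Scheduled 11%. Maristan agreement on X.2: CTH not met. → 11%.
Sum: 25% + 43% + 11% = 79%.

79%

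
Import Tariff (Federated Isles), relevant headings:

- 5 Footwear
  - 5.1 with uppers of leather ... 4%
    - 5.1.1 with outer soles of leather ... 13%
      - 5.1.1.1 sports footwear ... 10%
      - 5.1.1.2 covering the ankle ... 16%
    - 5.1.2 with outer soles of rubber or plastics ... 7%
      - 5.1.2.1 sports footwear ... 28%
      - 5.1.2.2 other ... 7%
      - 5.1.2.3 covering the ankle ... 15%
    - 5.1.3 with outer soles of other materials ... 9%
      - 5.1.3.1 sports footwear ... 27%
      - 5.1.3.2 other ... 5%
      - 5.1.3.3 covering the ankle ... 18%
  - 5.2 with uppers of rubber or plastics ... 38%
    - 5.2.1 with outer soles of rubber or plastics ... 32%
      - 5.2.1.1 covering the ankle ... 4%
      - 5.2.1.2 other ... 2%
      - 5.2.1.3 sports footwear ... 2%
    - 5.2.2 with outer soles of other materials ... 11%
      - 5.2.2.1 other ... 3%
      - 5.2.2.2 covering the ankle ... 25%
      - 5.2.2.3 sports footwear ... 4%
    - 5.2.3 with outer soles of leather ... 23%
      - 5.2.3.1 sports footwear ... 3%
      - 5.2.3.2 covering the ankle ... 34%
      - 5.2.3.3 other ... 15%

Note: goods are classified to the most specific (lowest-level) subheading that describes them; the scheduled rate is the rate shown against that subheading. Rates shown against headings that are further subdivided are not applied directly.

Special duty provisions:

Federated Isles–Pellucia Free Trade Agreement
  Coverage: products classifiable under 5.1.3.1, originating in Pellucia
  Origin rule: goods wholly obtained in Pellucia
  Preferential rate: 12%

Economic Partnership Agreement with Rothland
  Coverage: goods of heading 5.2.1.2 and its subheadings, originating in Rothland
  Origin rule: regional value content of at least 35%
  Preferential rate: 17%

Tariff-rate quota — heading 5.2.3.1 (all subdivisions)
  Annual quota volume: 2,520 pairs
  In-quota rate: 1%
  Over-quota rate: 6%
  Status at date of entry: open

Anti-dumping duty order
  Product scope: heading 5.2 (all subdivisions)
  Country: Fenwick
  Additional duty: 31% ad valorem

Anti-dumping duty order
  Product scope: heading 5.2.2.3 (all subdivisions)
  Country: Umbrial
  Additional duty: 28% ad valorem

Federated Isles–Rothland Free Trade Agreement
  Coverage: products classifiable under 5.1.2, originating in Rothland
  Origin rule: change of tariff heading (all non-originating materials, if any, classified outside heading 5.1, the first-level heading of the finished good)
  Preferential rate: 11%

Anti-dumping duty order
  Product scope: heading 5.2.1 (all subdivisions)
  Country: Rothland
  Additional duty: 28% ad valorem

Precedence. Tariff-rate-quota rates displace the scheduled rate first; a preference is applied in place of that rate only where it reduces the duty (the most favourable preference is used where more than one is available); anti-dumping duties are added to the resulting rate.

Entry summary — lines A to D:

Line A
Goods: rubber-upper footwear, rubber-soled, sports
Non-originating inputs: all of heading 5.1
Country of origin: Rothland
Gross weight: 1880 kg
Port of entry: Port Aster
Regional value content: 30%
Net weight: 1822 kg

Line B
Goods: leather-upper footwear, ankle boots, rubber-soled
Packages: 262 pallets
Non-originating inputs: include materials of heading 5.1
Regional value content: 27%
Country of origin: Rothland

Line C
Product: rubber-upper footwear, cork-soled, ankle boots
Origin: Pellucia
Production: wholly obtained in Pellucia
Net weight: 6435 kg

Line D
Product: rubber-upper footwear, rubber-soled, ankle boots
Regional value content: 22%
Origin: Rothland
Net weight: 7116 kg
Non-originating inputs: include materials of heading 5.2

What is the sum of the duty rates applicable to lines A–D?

Line A: rubber-upper → 5.2; rubber-soled → 5.2.1; sports → 5.2.1.3. Scheduled 2%. Rothland agreement on 5.2.1.2: 5.2.1.3 not covered; Rothland agreement on 5.1.2: 5.2.1.3 not covered; anti-dumping (Rothland, 5.2.1): +28%; total 2% + 28% = 30%. → 30%.
Line B: leather-upper → 5.1; rubber-soled → 5.1.2; ankle boots → 5.1.2.3. Scheduled 15%. Rothland agreement on 5.2.1.2: 5.1.2.3 not covered; Rothland agreement on 5.1.2: CTH not met. → 15%.
Line C: rubber-upper → 5.2; cork-soled → 5.2.2; ankle boots → 5.2.2.2. Scheduled 25%. Pellucia agreement on 5.1.3.1: 5.2.2.2 not covered. → 25%.
Line D: rubber-upper → 5.2; rubber-soled → 5.2.1; ankle boots → 5.2.1.1. Scheduled 4%. Rothland agreement on 5.2.1.2: 5.2.1.1 not covered; Rothland agreement on 5.1.2: 5.2.1.1 not covered; anti-dumping (Rothland, 5.2.1): +28%; total 4% + 28% = 32%. → 32%.
Sum: 30% + 15% + 25% + 32% = 102%.

102%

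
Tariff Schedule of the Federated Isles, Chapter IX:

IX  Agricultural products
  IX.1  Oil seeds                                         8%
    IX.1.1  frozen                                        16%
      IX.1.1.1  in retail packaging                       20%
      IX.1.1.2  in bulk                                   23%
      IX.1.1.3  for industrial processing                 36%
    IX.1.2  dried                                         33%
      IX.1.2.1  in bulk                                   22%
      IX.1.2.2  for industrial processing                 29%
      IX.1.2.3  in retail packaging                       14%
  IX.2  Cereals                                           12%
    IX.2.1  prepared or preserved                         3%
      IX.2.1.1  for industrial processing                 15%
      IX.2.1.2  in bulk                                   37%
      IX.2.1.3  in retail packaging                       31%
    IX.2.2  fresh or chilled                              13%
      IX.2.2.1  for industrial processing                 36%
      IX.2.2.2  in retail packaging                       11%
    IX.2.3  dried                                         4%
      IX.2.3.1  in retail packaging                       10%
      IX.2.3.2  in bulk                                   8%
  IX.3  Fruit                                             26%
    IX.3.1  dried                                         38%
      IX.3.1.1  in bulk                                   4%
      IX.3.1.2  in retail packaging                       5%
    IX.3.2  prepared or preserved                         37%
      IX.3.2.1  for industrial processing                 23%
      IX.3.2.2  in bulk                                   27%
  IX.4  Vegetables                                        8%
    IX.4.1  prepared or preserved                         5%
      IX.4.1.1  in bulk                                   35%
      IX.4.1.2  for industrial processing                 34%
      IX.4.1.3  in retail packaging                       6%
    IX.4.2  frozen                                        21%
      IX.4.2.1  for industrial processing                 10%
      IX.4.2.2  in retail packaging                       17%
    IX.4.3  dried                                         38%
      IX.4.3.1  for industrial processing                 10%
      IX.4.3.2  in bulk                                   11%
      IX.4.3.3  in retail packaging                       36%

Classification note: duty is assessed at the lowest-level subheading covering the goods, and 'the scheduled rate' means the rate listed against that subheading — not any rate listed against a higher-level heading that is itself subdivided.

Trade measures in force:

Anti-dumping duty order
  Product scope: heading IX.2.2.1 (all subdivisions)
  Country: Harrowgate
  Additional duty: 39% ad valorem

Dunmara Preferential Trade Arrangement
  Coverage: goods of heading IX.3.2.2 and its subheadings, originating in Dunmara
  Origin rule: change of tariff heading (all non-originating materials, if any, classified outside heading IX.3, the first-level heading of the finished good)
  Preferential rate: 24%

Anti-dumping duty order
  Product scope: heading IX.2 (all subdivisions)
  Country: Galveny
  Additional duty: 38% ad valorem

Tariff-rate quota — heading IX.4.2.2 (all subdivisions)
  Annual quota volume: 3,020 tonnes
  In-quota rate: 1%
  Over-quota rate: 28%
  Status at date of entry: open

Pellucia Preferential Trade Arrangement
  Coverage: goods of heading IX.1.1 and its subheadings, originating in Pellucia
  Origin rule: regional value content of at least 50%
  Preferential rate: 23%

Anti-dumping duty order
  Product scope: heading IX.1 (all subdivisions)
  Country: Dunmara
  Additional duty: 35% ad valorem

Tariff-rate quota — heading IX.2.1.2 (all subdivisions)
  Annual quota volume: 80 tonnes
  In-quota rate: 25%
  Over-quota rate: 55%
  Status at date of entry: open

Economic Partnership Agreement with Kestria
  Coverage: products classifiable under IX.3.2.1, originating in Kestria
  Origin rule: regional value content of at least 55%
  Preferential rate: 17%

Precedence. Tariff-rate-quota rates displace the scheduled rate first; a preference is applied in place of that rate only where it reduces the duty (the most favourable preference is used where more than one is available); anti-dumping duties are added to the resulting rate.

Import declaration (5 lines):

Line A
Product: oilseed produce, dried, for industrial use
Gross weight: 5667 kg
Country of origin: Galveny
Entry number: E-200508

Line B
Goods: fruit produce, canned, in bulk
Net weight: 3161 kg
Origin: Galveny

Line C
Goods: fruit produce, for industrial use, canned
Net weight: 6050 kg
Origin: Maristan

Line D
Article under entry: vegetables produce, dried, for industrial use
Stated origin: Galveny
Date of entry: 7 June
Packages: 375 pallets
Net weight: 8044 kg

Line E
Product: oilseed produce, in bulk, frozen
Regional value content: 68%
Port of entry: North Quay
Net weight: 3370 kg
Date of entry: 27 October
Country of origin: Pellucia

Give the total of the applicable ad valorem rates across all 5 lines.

Line A: oilseed → IX.1; dried → IX.1.2; for industrial use → IX.1.2.2. Scheduled 29%. No special measure applies. → 29%.
Line B: fruit → IX.3; canned → IX.3.2; in bulk → IX.3.2.2. Scheduled 27%. No special measure applies. → 27%.
Line C: fruit → IX.3; canned → IX.3.2; for industrial use → IX.3.2.1. Scheduled 23%. No special measure applies. → 23%.
Line D: vegetables → IX.4; dried → IX.4.3; for industrial use → IX.4.3.1. Scheduled 10%. No special measure applies. → 10%.
Line E: oilseed → IX.1; frozen → IX.1.1; in bulk → IX.1.1.2. Scheduled 23%. Pellucia agreement on IX.1.1: RVC ≥ 50% → 23% available; preference 23% not lower than 23% → no reduction. → 23%.
Sum: 29% + 27% + 23% + 10% + 23% = 112%.

112%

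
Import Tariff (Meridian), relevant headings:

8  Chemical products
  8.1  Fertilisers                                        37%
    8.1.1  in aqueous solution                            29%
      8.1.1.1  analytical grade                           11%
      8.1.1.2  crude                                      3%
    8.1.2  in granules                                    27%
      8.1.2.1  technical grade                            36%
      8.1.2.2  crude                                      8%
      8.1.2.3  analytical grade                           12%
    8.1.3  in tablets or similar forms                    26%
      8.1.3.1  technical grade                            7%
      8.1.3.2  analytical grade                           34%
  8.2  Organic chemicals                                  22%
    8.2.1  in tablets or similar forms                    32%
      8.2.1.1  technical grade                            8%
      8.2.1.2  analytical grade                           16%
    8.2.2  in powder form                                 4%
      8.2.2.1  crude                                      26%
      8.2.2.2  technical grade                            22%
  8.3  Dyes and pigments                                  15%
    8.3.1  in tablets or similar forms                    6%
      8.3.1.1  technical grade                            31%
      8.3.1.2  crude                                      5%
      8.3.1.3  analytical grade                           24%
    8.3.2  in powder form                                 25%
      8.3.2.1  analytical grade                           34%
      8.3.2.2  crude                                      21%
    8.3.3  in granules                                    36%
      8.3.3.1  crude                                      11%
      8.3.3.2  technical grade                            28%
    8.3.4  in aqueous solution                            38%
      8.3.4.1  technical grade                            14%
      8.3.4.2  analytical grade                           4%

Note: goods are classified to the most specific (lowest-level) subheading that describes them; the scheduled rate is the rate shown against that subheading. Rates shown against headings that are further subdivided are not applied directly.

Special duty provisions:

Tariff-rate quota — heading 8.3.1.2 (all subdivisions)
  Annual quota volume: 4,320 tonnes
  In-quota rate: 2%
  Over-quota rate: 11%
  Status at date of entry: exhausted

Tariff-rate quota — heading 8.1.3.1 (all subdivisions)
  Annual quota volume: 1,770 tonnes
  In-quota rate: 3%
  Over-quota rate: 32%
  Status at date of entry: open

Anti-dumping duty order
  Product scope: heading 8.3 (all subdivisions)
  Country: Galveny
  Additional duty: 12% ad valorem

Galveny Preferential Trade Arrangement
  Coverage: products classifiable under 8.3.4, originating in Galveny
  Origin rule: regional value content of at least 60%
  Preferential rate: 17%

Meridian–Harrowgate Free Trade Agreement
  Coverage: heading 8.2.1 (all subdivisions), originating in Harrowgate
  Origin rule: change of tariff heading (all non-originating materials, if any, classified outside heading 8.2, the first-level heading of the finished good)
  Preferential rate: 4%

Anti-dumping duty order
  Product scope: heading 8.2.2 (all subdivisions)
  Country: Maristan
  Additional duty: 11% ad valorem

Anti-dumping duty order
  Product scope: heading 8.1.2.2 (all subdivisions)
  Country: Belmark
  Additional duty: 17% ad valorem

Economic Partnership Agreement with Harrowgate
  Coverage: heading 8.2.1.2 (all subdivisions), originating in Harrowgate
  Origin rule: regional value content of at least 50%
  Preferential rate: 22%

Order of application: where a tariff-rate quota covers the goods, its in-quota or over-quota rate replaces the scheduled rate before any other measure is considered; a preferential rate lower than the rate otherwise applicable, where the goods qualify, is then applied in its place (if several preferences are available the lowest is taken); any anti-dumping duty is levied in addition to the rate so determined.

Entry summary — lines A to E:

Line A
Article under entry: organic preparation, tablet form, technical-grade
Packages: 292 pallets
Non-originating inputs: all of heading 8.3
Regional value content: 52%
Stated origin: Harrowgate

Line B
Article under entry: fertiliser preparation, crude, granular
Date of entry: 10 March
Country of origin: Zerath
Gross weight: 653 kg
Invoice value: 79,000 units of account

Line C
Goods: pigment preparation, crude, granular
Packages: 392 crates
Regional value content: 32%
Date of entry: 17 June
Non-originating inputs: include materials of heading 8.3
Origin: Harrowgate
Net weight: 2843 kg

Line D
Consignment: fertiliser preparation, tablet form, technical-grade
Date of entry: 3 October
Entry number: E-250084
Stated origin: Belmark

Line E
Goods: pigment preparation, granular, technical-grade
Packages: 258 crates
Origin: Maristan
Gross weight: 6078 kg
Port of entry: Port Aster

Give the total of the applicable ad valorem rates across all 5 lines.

Line A: organic → 8.2; tablet form → 8.2.1; technical-grade → 8.2.1.1. Scheduled 8%. Harrowgate agreement on 8.2.1: CTH met → 4% available; Harrowgate agreement on 8.2.1.2: 8.2.1.1 not covered; preferential 4%. → 4%.
Line B: fertiliser → 8.1; granular → 8.1.2; crude → 8.1.2.2. Scheduled 8%. No special measure applies. → 8%.
Line C: pigment → 8.3; granular → 8.3.3; crude → 8.3.3.1. Scheduled 11%. Harrowgate agreement on 8.2.1: 8.3.3.1 not covered; Harrowgate agreement on 8.2.1.2: 8.3.3.1 not covered. → 11%.
Line D: fertiliser → 8.1; tablet form → 8.1.3; technical-grade → 8.1.3.1. Scheduled 7%. quota on 8.1.3.1 open → in-quota 3%. → 3%.
Line E: pigment → 8.3; granular → 8.3.3; technical-grade → 8.3.3.2. Scheduled 28%. No special measure applies. → 28%.
Sum: 4% + 8% + 11% + 3% + 28% = 54%.

54%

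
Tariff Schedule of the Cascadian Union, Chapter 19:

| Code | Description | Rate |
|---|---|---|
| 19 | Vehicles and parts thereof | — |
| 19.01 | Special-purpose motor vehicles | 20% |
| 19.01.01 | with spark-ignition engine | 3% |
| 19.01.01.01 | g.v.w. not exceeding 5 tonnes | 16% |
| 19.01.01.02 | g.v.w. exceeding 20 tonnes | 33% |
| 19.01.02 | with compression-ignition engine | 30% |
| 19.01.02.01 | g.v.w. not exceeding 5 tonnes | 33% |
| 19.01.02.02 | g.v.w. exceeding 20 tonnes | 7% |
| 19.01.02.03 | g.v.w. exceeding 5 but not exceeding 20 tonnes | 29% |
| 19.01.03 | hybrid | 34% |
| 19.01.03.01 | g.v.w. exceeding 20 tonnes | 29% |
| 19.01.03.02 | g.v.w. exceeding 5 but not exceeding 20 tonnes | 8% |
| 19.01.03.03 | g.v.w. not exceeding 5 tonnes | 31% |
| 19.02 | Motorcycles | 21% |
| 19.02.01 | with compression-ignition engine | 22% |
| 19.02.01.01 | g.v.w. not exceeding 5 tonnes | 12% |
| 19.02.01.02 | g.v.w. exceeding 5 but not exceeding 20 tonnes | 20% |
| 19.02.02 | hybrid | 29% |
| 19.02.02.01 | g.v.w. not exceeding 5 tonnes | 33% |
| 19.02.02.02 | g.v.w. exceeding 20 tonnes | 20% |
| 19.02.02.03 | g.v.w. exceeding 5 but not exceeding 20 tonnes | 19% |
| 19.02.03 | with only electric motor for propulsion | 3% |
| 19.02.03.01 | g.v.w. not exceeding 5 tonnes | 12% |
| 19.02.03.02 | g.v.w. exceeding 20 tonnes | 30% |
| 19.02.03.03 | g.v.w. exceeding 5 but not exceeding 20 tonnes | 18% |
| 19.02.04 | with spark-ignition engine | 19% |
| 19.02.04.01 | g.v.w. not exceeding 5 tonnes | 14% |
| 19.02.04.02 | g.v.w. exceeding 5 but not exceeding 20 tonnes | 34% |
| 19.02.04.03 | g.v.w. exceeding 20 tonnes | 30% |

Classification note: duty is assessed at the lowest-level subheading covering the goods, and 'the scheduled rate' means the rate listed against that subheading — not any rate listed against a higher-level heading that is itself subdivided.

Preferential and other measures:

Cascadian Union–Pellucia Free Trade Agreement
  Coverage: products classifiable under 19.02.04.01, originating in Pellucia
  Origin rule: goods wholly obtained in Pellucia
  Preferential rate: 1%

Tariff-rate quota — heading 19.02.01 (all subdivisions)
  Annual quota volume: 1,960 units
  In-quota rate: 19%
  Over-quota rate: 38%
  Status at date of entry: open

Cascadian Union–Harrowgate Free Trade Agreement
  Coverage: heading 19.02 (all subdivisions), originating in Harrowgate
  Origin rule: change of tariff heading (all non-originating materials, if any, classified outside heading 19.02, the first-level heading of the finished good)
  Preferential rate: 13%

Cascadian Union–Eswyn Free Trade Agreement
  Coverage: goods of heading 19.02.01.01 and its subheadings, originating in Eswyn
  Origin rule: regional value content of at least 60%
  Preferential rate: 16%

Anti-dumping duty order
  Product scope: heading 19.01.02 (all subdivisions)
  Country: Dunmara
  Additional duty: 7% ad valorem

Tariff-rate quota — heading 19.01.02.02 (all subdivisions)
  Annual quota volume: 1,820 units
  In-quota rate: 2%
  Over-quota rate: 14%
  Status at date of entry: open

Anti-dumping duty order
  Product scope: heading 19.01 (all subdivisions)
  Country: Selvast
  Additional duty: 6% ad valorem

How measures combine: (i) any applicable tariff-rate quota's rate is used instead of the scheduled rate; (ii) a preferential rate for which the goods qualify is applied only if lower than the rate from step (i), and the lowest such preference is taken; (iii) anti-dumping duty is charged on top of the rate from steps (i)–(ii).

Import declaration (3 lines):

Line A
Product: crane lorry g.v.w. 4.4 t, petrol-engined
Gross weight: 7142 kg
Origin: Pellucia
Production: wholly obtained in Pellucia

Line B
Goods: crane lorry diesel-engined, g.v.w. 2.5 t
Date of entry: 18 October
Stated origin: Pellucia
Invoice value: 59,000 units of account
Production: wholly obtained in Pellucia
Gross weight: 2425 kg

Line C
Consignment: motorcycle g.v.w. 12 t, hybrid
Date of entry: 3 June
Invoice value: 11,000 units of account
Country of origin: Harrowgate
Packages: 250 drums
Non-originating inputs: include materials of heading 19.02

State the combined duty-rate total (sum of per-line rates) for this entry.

68%

Line A: crane lorry → 19.01; petrol-engined → 19.01.01; g.v.w. 4.4 t → 19.01.01.01. Scheduled 16%. Pellucia agreement on 19.02.04.01: 19.01.01.01 not covered. → 16%.
Line B: crane lorry → 19.01; diesel-engined → 19.01.02; g.v.w. 2.5 t → 19.01.02.01. Scheduled 33%. Pellucia agreement on 19.02.04.01: 19.01.02.01 not covered. → 33%.
Line C: motorcycle → 19.02; hybrid → 19.02.02; g.v.w. 12 t → 19.02.02.03. Scheduled 19%. Harrowgate agreement on 19.02: CTH not met. → 19%.
Sum: 16% + 33% + 19% = 68%.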